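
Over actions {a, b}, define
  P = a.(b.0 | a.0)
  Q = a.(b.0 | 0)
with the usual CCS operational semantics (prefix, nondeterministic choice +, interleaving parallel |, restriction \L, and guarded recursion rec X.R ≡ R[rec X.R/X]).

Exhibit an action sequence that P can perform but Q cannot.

Reachable graph of P (5 states):
  m0 = a.(b.0 | a.0) :: --a--▸ m1
  m1 = b.0 | a.0 :: --a--▸ m2, --b--▸ m3
  m2 = b.0 | 0 :: --b--▸ m4
  m3 = 0 | a.0 :: --a--▸ m4
  m4 = 0 | 0 :: ∅
Reachable graph of Q (3 states):
  n0 = a.(b.0 | 0) :: --a--▸ n1
  n1 = b.0 | 0 :: --b--▸ n2
  n2 = 0 | 0 :: ∅
Executing aa from P (initial set {m0}):
  step 1 (a): {m1}
  step 2 (a): {m2}
  ✓ P
Executing aa from Q (initial set {n0}):
  step 1 (a): {n1}
  step 2 (a): no successor for Q

aa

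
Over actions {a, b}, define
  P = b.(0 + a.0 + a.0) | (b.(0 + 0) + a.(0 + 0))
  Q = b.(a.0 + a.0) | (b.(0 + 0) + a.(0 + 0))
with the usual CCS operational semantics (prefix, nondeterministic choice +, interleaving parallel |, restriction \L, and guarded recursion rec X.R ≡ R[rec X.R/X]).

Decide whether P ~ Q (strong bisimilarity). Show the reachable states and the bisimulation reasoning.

bisimilar

LTS(P): 6 reachable states
  u0 = b.(0 + a.0 + a.0) | (b.(0 + 0) + a.(0 + 0)) | =a=> u1, =b=> u1, =b=> u2
  u1 = b.(0 + a.0 + a.0) | (0 + 0) | =b=> u3
  u2 = (0 + a.0 + a.0) | (b.(0 + 0) + a.(0 + 0)) | =a=> u3, =a=> u4, =b=> u3
  u3 = (0 + a.0 + a.0) | (0 + 0) | =a=> u5
  u4 = 0 | (b.(0 + 0) + a.(0 + 0)) | =a=> u5, =b=> u5
  u5 = 0 | (0 + 0) | ∅
LTS(Q): 6 reachable states
  v0 = b.(a.0 + a.0) | (b.(0 + 0) + a.(0 + 0)) | =a=> v1, =b=> v1, =b=> v2
  v1 = b.(a.0 + a.0) | (0 + 0) | =b=> v3
  v2 = (a.0 + a.0) | (b.(0 + 0) + a.(0 + 0)) | =a=> v3, =a=> v4, =b=> v3
  v3 = (a.0 + a.0) | (0 + 0) | =a=> v5
  v4 = 0 | (b.(0 + 0) + a.(0 + 0)) | =a=> v5, =b=> v5
  v5 = 0 | (0 + 0) | ∅
Coarsest stable partition (strong bisimilarity classes):
  B0 = {u0, v0}
  B1 = {u1, v1}
  B2 = {u3, v3}
  B3 = {u5, v5}
  B4 = {u2, v2}
  B5 = {u4, v4}
u0 ∈ B0, v0 ∈ B0 → same block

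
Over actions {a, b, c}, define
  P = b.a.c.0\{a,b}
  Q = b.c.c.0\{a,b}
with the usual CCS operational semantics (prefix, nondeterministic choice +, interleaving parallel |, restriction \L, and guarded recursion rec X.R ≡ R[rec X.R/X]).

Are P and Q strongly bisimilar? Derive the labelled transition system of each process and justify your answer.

P ≁ Q

Reachable graph of P (4 states):
  p0 = b.a.c.0\{a,b} → —b→ p1
  p1 = a.c.0\{a,b} → —a→ p2
  p2 = c.0\{a,b} → —c→ p3
  p3 = 0\{a,b} → ∅
Reachable graph of Q (4 states):
  q0 = b.c.c.0\{a,b} → —b→ q1
  q1 = c.c.0\{a,b} → —c→ q2
  q2 = c.0\{a,b} → —c→ q3
  q3 = 0\{a,b} → ∅
Coarsest stable partition (strong bisimilarity classes):
  B0 = {p0}
  B1 = {p1}
  B2 = {p2, q2}
  B3 = {p3, q3}
  B4 = {q0}
  B5 = {q1}
p0 ∈ B0, q0 ∈ B4 → different blocks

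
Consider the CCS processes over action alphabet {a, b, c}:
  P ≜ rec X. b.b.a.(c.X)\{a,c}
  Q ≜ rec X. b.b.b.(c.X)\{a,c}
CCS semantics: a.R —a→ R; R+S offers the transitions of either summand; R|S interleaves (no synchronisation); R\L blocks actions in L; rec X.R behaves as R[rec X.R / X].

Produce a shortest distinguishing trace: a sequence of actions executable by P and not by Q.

LTS(P): 4 reachable states
  m0 = rec X. b.b.a.(c.X)\{a,c} | --b--▸ m1
  m1 = b.a.(c.(rec X. b.b.a.(c.X)\{a,c}))\{a,c} | --b--▸ m2
  m2 = a.(c.(rec X. b.b.a.(c.X)\{a,c}))\{a,c} | --a--▸ m3
  m3 = (c.(rec X. b.b.a.(c.X)\{a,c}))\{a,c} | ·
LTS(Q): 4 reachable states
  n0 = rec X. b.b.b.(c.X)\{a,c} | --b--▸ n1
  n1 = b.b.(c.(rec X. b.b.b.(c.X)\{a,c}))\{a,c} | --b--▸ n2
  n2 = b.(c.(rec X. b.b.b.(c.X)\{a,c}))\{a,c} | --b--▸ n3
  n3 = (c.(rec X. b.b.b.(c.X)\{a,c}))\{a,c} | ·
Executing bba from P (initial set {m0}):
  after b @ step 1: {m1}
  after b @ step 2: {m2}
  after a @ step 3: {m3}
  — P admits the full trace.
Executing bba from Q (initial set {n0}):
  after b @ step 1: {n1}
  after b @ step 2: {n2}
  after a @ step 3: ∅ (Q stuck)

bba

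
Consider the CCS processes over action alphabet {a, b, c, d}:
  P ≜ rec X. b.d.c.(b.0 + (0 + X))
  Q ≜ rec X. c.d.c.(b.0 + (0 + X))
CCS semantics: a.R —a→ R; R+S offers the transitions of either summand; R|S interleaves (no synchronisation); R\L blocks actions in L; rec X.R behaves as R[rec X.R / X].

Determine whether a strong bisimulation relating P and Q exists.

NO

Reachable graph of P (5 states):
  s0 = rec X. b.d.c.(b.0 + (0 + X)) → —b→ s1
  s1 = d.c.(b.0 + (0 + (rec X. b.d.c.(b.0 + (0 + X))))) → —d→ s2
  s2 = c.(b.0 + (0 + (rec X. b.d.c.(b.0 + (0 + X))))) → —c→ s3
  s3 = b.0 + (0 + (rec X. b.d.c.(b.0 + (0 + X)))) → —b→ s1, —b→ s4
  s4 = 0 → ∅
Reachable graph of Q (5 states):
  t0 = rec X. c.d.c.(b.0 + (0 + X)) → —c→ t1
  t1 = d.c.(b.0 + (0 + (rec X. c.d.c.(b.0 + (0 + X))))) → —d→ t2
  t2 = c.(b.0 + (0 + (rec X. c.d.c.(b.0 + (0 + X))))) → —c→ t3
  t3 = b.0 + (0 + (rec X. c.d.c.(b.0 + (0 + X)))) → —b→ t4, —c→ t1
  t4 = 0 → ∅
Partition-refinement fixed point:
  B0 = {s0}
  B1 = {s1}
  B2 = {s2}
  B3 = {s3}
  B4 = {s4, t4}
  B5 = {t0}
  B6 = {t1}
  B7 = {t2}
  B8 = {t3}
s0 ∈ B0, t0 ∈ B5 → different blocks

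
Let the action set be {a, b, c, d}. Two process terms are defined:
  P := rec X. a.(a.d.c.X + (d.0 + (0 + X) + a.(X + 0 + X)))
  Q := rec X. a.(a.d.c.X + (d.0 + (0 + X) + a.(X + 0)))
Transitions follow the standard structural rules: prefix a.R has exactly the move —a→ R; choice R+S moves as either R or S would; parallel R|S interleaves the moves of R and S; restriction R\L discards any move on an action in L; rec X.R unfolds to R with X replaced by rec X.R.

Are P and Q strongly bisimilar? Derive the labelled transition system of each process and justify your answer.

LTS(P): 6 reachable states
  s0 = rec X. a.(a.d.c.X + (d.0 + (0 + X) + a.(X + 0 + X))) → --a--▸ s1
  s1 = a.d.c.(rec X. a.(a.d.c.X + (d.0 + (0 + X) + a.(X + 0 + X)))) + (d.0 + (0 + (rec X. a.(a.d.c.X + (d.0 + (0 + X) + a.(X + 0 + X))))) + a.((rec X. a.(a.d.c.X + (d.0 + (0 + X) + a.(X + 0 + X)))) + 0 + (rec X. a.(a.d.c.X + (d.0 + (0 + X) + a.(X + 0 + X)))))) → --a--▸ s1, --a--▸ s2, --a--▸ s3, --d--▸ s4
  s2 = (rec X. a.(a.d.c.X + (d.0 + (0 + X) + a.(X + 0 + X)))) + 0 + (rec X. a.(a.d.c.X + (d.0 + (0 + X) + a.(X + 0 + X)))) → --a--▸ s1
  s3 = d.c.(rec X. a.(a.d.c.X + (d.0 + (0 + X) + a.(X + 0 + X)))) → --d--▸ s5
  s4 = 0 → deadlocked
  s5 = c.(rec X. a.(a.d.c.X + (d.0 + (0 + X) + a.(X + 0 + X)))) → --c--▸ s0
LTS(Q): 6 reachable states
  t0 = rec X. a.(a.d.c.X + (d.0 + (0 + X) + a.(X + 0))) → --a--▸ t1
  t1 = a.d.c.(rec X. a.(a.d.c.X + (d.0 + (0 + X) + a.(X + 0)))) + (d.0 + (0 + (rec X. a.(a.d.c.X + (d.0 + (0 + X) + a.(X + 0))))) + a.((rec X. a.(a.d.c.X + (d.0 + (0 + X) + a.(X + 0)))) + 0)) → --a--▸ t1, --a--▸ t2, --a--▸ t3, --d--▸ t4
  t2 = (rec X. a.(a.d.c.X + (d.0 + (0 + X) + a.(X + 0)))) + 0 → --a--▸ t1
  t3 = d.c.(rec X. a.(a.d.c.X + (d.0 + (0 + X) + a.(X + 0)))) → --d--▸ t5
  t4 = 0 → deadlocked
  t5 = c.(rec X. a.(a.d.c.X + (d.0 + (0 + X) + a.(X + 0)))) → --c--▸ t0
Partition-refinement fixed point:
  B0 = {s0, s2, t0, t2}
  B1 = {s1, t1}
  B2 = {s4, t4}
  B3 = {s3, t3}
  B4 = {s5, t5}
s0 ∈ B0, t0 ∈ B0 → same block

YES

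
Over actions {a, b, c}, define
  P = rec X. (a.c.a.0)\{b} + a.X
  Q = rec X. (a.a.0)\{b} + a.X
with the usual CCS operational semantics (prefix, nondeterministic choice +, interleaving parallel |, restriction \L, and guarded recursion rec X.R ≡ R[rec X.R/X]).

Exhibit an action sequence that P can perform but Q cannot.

ac

Reachable graph of P (4 states):
  s0 = rec X. (a.c.a.0)\{b} + a.X :: -a-> s0, -a-> s1
  s1 = (c.a.0)\{b} :: -c-> s2
  s2 = (a.0)\{b} :: -a-> s3
  s3 = 0\{b} :: deadlocked
Reachable graph of Q (3 states):
  t0 = rec X. (a.a.0)\{b} + a.X :: -a-> t0, -a-> t1
  t1 = (a.0)\{b} :: -a-> t2
  t2 = 0\{b} :: deadlocked
Run σ = ⟨ac⟩ on P: start {s0}
  [1] a ⇒ {s0, s1}
  [2] c ⇒ {s2}
  P completes σ.
Run σ = ⟨ac⟩ on Q: start {t0}
  [1] a ⇒ {t0, t1}
  [2] c ⇒ ∅  — Q cannot continue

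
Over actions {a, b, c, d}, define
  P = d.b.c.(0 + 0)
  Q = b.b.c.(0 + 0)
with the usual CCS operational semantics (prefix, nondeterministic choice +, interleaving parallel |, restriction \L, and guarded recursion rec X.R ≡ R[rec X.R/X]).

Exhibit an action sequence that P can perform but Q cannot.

d

P's transition system — 4 states:
  u0 = d.b.c.(0 + 0) ⊢ —d→ u1
  u1 = b.c.(0 + 0) ⊢ —b→ u2
  u2 = c.(0 + 0) ⊢ —c→ u3
  u3 = 0 + 0 ⊢ ∅
Q's transition system — 4 states:
  v0 = b.b.c.(0 + 0) ⊢ —b→ v1
  v1 = b.c.(0 + 0) ⊢ —b→ v2
  v2 = c.(0 + 0) ⊢ —c→ v3
  v3 = 0 + 0 ⊢ ∅
Trace ⟨d⟩ through P, begin at {u0}:
  [1] d ⇒ {u1}
  — P admits the full trace.
Trace ⟨d⟩ through Q, begin at {v0}:
  [1] d ⇒ no successor for Q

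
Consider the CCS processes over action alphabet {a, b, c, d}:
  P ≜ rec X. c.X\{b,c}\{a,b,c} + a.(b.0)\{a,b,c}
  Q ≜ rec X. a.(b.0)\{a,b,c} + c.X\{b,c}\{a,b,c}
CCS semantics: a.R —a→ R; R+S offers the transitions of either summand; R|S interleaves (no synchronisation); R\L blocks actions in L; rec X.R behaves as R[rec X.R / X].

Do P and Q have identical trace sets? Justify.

P's transition system — 3 states:
  s0 = rec X. c.X\{b,c}\{a,b,c} + a.(b.0)\{a,b,c} ⊢ =a=> s1, =c=> s2
  s1 = (b.0)\{a,b,c} ⊢ ·
  s2 = (rec X. c.X\{b,c}\{a,b,c} + a.(b.0)\{a,b,c})\{b,c}\{a,b,c} ⊢ ·
Q's transition system — 3 states:
  t0 = rec X. a.(b.0)\{a,b,c} + c.X\{b,c}\{a,b,c} ⊢ =a=> t1, =c=> t2
  t1 = (b.0)\{a,b,c} ⊢ ·
  t2 = (rec X. a.(b.0)\{a,b,c} + c.X\{b,c}\{a,b,c})\{b,c}\{a,b,c} ⊢ ·
Partition-refinement fixed point:
  B0 = {s0, t0}
  B1 = {s1, s2, t1, t2}
s0 ∈ B0, t0 ∈ B0 → same block
Bisimilar ⇒ trace-equivalent.

trace-equivalent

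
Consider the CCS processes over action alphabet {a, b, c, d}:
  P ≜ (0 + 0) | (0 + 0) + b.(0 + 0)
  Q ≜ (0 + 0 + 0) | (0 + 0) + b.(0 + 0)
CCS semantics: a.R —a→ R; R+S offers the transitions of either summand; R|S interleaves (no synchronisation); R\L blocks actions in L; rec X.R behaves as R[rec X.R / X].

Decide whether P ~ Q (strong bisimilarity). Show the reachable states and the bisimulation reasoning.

Reachable graph of P (2 states):
  p0 = (0 + 0) | (0 + 0) + b.(0 + 0) :: --b--▸ p1
  p1 = 0 + 0 :: (no moves)
Reachable graph of Q (2 states):
  q0 = (0 + 0 + 0) | (0 + 0) + b.(0 + 0) :: --b--▸ q1
  q1 = 0 + 0 :: (no moves)
Coarsest stable partition (strong bisimilarity classes):
  B0 = {p0, q0}
  B1 = {p1, q1}
p0 ∈ B0, q0 ∈ B0 → same block

YES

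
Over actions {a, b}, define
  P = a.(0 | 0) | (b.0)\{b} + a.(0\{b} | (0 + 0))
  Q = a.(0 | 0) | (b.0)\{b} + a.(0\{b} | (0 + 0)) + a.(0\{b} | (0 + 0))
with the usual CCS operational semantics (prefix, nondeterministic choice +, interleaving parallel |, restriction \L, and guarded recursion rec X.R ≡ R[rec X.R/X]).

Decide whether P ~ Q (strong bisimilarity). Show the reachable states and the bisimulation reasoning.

YES

LTS(P): 3 reachable states
  u0 = a.(0 | 0) | (b.0)\{b} + a.(0\{b} | (0 + 0)) ⊢ —a→ u1, —a→ u2
  u1 = 0 | 0 | (b.0)\{b} ⊢ (no moves)
  u2 = 0\{b} | (0 + 0) ⊢ (no moves)
LTS(Q): 3 reachable states
  v0 = a.(0 | 0) | (b.0)\{b} + a.(0\{b} | (0 + 0)) + a.(0\{b} | (0 + 0)) ⊢ —a→ v1, —a→ v2
  v1 = 0 | 0 | (b.0)\{b} ⊢ (no moves)
  v2 = 0\{b} | (0 + 0) ⊢ (no moves)
Partition-refinement fixed point:
  B0 = {u0, v0}
  B1 = {u1, u2, v1, v2}
u0 ∈ B0, v0 ∈ B0 → same block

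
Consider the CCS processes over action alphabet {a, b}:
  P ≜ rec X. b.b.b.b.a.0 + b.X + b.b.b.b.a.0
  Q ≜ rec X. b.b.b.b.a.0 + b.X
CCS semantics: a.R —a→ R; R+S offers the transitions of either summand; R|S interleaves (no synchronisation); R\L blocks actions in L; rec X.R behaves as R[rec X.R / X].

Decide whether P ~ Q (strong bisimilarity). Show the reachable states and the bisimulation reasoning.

P's transition system — 6 states:
  s0 = rec X. b.b.b.b.a.0 + b.X + b.b.b.b.a.0 → =b=> s0, =b=> s1
  s1 = b.b.b.a.0 → =b=> s2
  s2 = b.b.a.0 → =b=> s3
  s3 = b.a.0 → =b=> s4
  s4 = a.0 → =a=> s5
  s5 = 0 → stopped
Q's transition system — 6 states:
  t0 = rec X. b.b.b.b.a.0 + b.X → =b=> t0, =b=> t1
  t1 = b.b.b.a.0 → =b=> t2
  t2 = b.b.a.0 → =b=> t3
  t3 = b.a.0 → =b=> t4
  t4 = a.0 → =a=> t5
  t5 = 0 → stopped
Coarsest stable partition (strong bisimilarity classes):
  B0 = {s0, t0}
  B1 = {s1, t1}
  B2 = {s2, t2}
  B3 = {s3, t3}
  B4 = {s4, t4}
  B5 = {s5, t5}
s0 ∈ B0, t0 ∈ B0 → same block

P ~ Q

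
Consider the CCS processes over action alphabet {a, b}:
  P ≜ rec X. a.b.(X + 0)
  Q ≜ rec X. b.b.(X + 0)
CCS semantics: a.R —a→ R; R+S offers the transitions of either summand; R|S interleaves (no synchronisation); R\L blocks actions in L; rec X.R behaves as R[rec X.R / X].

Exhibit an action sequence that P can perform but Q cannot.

a

Reachable graph of P (3 states):
  u0 = rec X. a.b.(X + 0) | --a--▸ u1
  u1 = b.((rec X. a.b.(X + 0)) + 0) | --b--▸ u2
  u2 = (rec X. a.b.(X + 0)) + 0 | --a--▸ u1
Reachable graph of Q (3 states):
  v0 = rec X. b.b.(X + 0) | --b--▸ v1
  v1 = b.((rec X. b.b.(X + 0)) + 0) | --b--▸ v2
  v2 = (rec X. b.b.(X + 0)) + 0 | --b--▸ v1
Executing a from P (initial set {u0}):
  after a @ step 1: {u1}
  ✓ P
Executing a from Q (initial set {v0}):
  after a @ step 1: no successor for Q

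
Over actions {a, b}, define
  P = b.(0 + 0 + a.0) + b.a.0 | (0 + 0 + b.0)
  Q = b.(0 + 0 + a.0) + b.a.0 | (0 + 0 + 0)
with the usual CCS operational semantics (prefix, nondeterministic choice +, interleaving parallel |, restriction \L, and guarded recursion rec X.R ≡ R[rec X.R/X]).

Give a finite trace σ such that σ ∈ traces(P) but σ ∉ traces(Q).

bb

Reachable graph of P (8 states):
  p0 = b.(0 + 0 + a.0) + b.a.0 | (0 + 0 + b.0) :: --b--▸ p1, --b--▸ p2, --b--▸ p3
  p1 = 0 + 0 + a.0 :: --a--▸ p4
  p2 = a.0 | (0 + 0 + b.0) :: --a--▸ p5, --b--▸ p6
  p3 = b.a.0 | 0 :: --b--▸ p6
  p4 = 0 :: stopped
  p5 = 0 | (0 + 0 + b.0) :: --b--▸ p7
  p6 = a.0 | 0 :: --a--▸ p7
  p7 = 0 | 0 :: stopped
Reachable graph of Q (5 states):
  q0 = b.(0 + 0 + a.0) + b.a.0 | (0 + 0 + 0) :: --b--▸ q1, --b--▸ q2
  q1 = 0 + 0 + a.0 :: --a--▸ q3
  q2 = a.0 | (0 + 0 + 0) :: --a--▸ q4
  q3 = 0 :: stopped
  q4 = 0 | (0 + 0 + 0) :: stopped
Run σ = ⟨bb⟩ on P: start {p0}
  [1] b ⇒ {p1, p2, p3}
  [2] b ⇒ {p6}
  P completes σ.
Run σ = ⟨bb⟩ on Q: start {q0}
  [1] b ⇒ {q1, q2}
  [2] b ⇒ ∅  — Q cannot continue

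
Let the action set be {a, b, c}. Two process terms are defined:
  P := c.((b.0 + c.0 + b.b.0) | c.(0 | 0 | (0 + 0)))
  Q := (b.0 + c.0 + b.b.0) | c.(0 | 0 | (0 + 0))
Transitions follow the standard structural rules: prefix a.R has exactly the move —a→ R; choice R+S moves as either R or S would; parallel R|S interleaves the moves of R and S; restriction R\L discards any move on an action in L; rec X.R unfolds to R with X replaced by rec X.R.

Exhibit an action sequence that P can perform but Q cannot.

cbc

LTS(P): 7 reachable states
  m0 = c.((b.0 + c.0 + b.b.0) | c.(0 | 0 | (0 + 0))) | ··c··> m1
  m1 = (b.0 + c.0 + b.b.0) | c.(0 | 0 | (0 + 0)) | ··b··> m2, ··b··> m3, ··c··> m2, ··c··> m4
  m2 = 0 | c.(0 | 0 | (0 + 0)) | ··c··> m5
  m3 = b.0 | c.(0 | 0 | (0 + 0)) | ··b··> m2, ··c··> m6
  m4 = (b.0 + c.0 + b.b.0) | (0 | 0 | (0 + 0)) | ··b··> m5, ··b··> m6, ··c··> m5
  m5 = 0 | (0 | 0 | (0 + 0)) | stopped
  m6 = b.0 | (0 | 0 | (0 + 0)) | ··b··> m5
LTS(Q): 6 reachable states
  n0 = (b.0 + c.0 + b.b.0) | c.(0 | 0 | (0 + 0)) | ··b··> n1, ··b··> n2, ··c··> n1, ··c··> n3
  n1 = 0 | c.(0 | 0 | (0 + 0)) | ··c··> n4
  n2 = b.0 | c.(0 | 0 | (0 + 0)) | ··b··> n1, ··c··> n5
  n3 = (b.0 + c.0 + b.b.0) | (0 | 0 | (0 + 0)) | ··b··> n4, ··b··> n5, ··c··> n4
  n4 = 0 | (0 | 0 | (0 + 0)) | stopped
  n5 = b.0 | (0 | 0 | (0 + 0)) | ··b··> n4
Run σ = ⟨cbc⟩ on P: start {m0}
  step 1 (c): {m1}
  step 2 (b): {m2, m3}
  step 3 (c): {m5, m6}
  P completes σ.
Run σ = ⟨cbc⟩ on Q: start {n0}
  step 1 (c): {n1, n3}
  step 2 (b): {n4, n5}
  step 3 (c): ∅ (Q stuck)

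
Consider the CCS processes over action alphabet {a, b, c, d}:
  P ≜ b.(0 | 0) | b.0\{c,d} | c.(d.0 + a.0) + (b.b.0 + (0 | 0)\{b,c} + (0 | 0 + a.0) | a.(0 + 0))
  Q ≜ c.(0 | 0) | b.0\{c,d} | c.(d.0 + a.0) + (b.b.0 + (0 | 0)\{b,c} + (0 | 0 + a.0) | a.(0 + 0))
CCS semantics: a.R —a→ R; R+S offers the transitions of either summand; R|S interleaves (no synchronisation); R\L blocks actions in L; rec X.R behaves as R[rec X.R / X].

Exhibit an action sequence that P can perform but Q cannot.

bbc

LTS(P): 17 reachable states
  p0 = b.(0 | 0) | b.0\{c,d} | c.(d.0 + a.0) + (b.b.0 + (0 | 0)\{b,c} + (0 | 0 + a.0) | a.(0 + 0)) :: =a=> p1, =a=> p2, =b=> p3, =b=> p4, =b=> p5, =c=> p6
  p1 = (0 | 0 + a.0) | (0 + 0) :: =a=> p7
  p2 = 0 | a.(0 + 0) :: =a=> p7
  p3 = 0 | 0 | b.0\{c,d} | c.(d.0 + a.0) :: =b=> p8, =c=> p9
  p4 = b.(0 | 0) | 0\{c,d} | c.(d.0 + a.0) :: =b=> p8, =c=> p10
  p5 = b.0 :: =b=> p11
  p6 = b.(0 | 0) | b.0\{c,d} | (d.0 + a.0) :: =a=> p12, =b=> p10, =b=> p9, =d=> p12
  p7 = 0 | (0 + 0) :: ·
  p8 = 0 | 0 | 0\{c,d} | c.(d.0 + a.0) :: =c=> p13
  p9 = 0 | 0 | b.0\{c,d} | (d.0 + a.0) :: =a=> p14, =b=> p13, =d=> p14
  p10 = b.(0 | 0) | 0\{c,d} | (d.0 + a.0) :: =a=> p15, =b=> p13, =d=> p15
  p11 = 0 :: ·
  p12 = b.(0 | 0) | b.0\{c,d} | 0 :: =b=> p14, =b=> p15
  p13 = 0 | 0 | 0\{c,d} | (d.0 + a.0) :: =a=> p16, =d=> p16
  p14 = 0 | 0 | b.0\{c,d} | 0 :: =b=> p16
  p15 = b.(0 | 0) | 0\{c,d} | 0 :: =b=> p16
  p16 = 0 | 0 | 0\{c,d} | 0 :: ·
LTS(Q): 17 reachable states
  q0 = c.(0 | 0) | b.0\{c,d} | c.(d.0 + a.0) + (b.b.0 + (0 | 0)\{b,c} + (0 | 0 + a.0) | a.(0 + 0)) :: =a=> q1, =a=> q2, =b=> q3, =b=> q4, =c=> q5, =c=> q6
  q1 = (0 | 0 + a.0) | (0 + 0) :: =a=> q7
  q2 = 0 | a.(0 + 0) :: =a=> q7
  q3 = b.0 :: =b=> q8
  q4 = c.(0 | 0) | 0\{c,d} | c.(d.0 + a.0) :: =c=> q10, =c=> q9
  q5 = 0 | 0 | b.0\{c,d} | c.(d.0 + a.0) :: =b=> q9, =c=> q11
  q6 = c.(0 | 0) | b.0\{c,d} | (d.0 + a.0) :: =a=> q12, =b=> q10, =c=> q11, =d=> q12
  q7 = 0 | (0 + 0) :: ·
  q8 = 0 :: ·
  q9 = 0 | 0 | 0\{c,d} | c.(d.0 + a.0) :: =c=> q13
  q10 = c.(0 | 0) | 0\{c,d} | (d.0 + a.0) :: =a=> q14, =c=> q13, =d=> q14
  q11 = 0 | 0 | b.0\{c,d} | (d.0 + a.0) :: =a=> q15, =b=> q13, =d=> q15
  q12 = c.(0 | 0) | b.0\{c,d} | 0 :: =b=> q14, =c=> q15
  q13 = 0 | 0 | 0\{c,d} | (d.0 + a.0) :: =a=> q16, =d=> q16
  q14 = c.(0 | 0) | 0\{c,d} | 0 :: =c=> q16
  q15 = 0 | 0 | b.0\{c,d} | 0 :: =b=> q16
  q16 = 0 | 0 | 0\{c,d} | 0 :: ·
Trace ⟨bbc⟩ through P, begin at {p0}:
  step 1 (b): {p3, p4, p5}
  step 2 (b): {p11, p8}
  step 3 (c): {p13}
  ✓ P
Trace ⟨bbc⟩ through Q, begin at {q0}:
  step 1 (b): {q3, q4}
  step 2 (b): {q8}
  step 3 (c): ∅ (Q stuck)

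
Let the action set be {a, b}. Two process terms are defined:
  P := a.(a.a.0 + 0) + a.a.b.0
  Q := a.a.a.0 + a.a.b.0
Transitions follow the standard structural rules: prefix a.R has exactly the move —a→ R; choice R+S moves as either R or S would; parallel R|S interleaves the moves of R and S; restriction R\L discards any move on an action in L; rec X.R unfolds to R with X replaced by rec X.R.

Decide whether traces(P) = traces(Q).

trace-equivalent

Reachable graph of P (6 states):
  u0 = a.(a.a.0 + 0) + a.a.b.0 has moves -a-> u1, -a-> u2
  u1 = a.a.0 + 0 has moves -a-> u3
  u2 = a.b.0 has moves -a-> u4
  u3 = a.0 has moves -a-> u5
  u4 = b.0 has moves -b-> u5
  u5 = 0 has moves ∅
Reachable graph of Q (6 states):
  v0 = a.a.a.0 + a.a.b.0 has moves -a-> v1, -a-> v2
  v1 = a.a.0 has moves -a-> v3
  v2 = a.b.0 has moves -a-> v4
  v3 = a.0 has moves -a-> v5
  v4 = b.0 has moves -b-> v5
  v5 = 0 has moves ∅
Coarsest stable partition (strong bisimilarity classes):
  B0 = {u0, v0}
  B1 = {u2, v2}
  B2 = {u4, v4}
  B3 = {u5, v5}
  B4 = {u1, v1}
  B5 = {u3, v3}
u0 ∈ B0, v0 ∈ B0 → same block
Bisimilar ⇒ trace-equivalent.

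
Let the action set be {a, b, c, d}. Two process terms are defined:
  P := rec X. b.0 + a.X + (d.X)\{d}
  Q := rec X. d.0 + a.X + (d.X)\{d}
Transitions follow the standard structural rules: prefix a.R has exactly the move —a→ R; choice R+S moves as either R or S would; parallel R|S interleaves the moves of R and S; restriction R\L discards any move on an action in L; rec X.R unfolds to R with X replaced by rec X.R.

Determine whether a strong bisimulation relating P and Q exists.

P's transition system — 2 states:
  p0 = rec X. b.0 + a.X + (d.X)\{d} :: -a-> p0, -b-> p1
  p1 = 0 :: (no moves)
Q's transition system — 2 states:
  q0 = rec X. d.0 + a.X + (d.X)\{d} :: -a-> q0, -d-> q1
  q1 = 0 :: (no moves)
Partition-refinement fixed point:
  B0 = {p0}
  B1 = {p1, q1}
  B2 = {q0}
p0 ∈ B0, q0 ∈ B2 → different blocks

P ≁ Q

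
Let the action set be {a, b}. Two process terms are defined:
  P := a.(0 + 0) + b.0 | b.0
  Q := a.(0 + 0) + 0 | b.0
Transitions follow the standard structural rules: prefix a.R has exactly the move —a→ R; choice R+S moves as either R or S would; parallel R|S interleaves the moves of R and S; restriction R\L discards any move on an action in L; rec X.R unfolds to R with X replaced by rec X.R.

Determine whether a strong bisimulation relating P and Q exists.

LTS(P): 5 reachable states
  m0 = a.(0 + 0) + b.0 | b.0 :: =a=> m1, =b=> m2, =b=> m3
  m1 = 0 + 0 :: ∅
  m2 = 0 | b.0 :: =b=> m4
  m3 = b.0 | 0 :: =b=> m4
  m4 = 0 | 0 :: ∅
LTS(Q): 3 reachable states
  n0 = a.(0 + 0) + 0 | b.0 :: =a=> n1, =b=> n2
  n1 = 0 + 0 :: ∅
  n2 = 0 | 0 :: ∅
Bisimilarity quotient blocks:
  B0 = {m0}
  B1 = {m1, m4, n1, n2}
  B2 = {m2, m3}
  B3 = {n0}
m0 ∈ B0, n0 ∈ B3 → different blocks

NO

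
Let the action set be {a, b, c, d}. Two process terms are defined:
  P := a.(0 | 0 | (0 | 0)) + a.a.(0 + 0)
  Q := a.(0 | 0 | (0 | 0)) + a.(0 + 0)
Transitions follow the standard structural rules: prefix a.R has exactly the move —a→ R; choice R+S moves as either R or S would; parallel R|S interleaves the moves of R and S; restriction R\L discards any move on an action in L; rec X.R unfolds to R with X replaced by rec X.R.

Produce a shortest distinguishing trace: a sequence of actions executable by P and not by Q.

Reachable graph of P (4 states):
  u0 = a.(0 | 0 | (0 | 0)) + a.a.(0 + 0) has moves ··a··> u1, ··a··> u2
  u1 = 0 | 0 | (0 | 0) has moves (no moves)
  u2 = a.(0 + 0) has moves ··a··> u3
  u3 = 0 + 0 has moves (no moves)
Reachable graph of Q (3 states):
  v0 = a.(0 | 0 | (0 | 0)) + a.(0 + 0) has moves ··a··> v1, ··a··> v2
  v1 = 0 + 0 has moves (no moves)
  v2 = 0 | 0 | (0 | 0) has moves (no moves)
Run σ = ⟨aa⟩ on P: start {u0}
  [1] a ⇒ {u1, u2}
  [2] a ⇒ {u3}
  P completes σ.
Run σ = ⟨aa⟩ on Q: start {v0}
  [1] a ⇒ {v1, v2}
  [2] a ⇒ ∅  — Q cannot continue

aa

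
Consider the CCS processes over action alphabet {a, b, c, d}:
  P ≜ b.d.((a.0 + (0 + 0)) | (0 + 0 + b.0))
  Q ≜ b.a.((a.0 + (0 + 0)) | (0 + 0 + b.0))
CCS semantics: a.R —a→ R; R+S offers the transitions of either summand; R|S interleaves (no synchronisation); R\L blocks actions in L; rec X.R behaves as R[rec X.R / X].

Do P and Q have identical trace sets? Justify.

Reachable graph of P (6 states):
  p0 = b.d.((a.0 + (0 + 0)) | (0 + 0 + b.0)) has moves =b=> p1
  p1 = d.((a.0 + (0 + 0)) | (0 + 0 + b.0)) has moves =d=> p2
  p2 = (a.0 + (0 + 0)) | (0 + 0 + b.0) has moves =a=> p3, =b=> p4
  p3 = 0 | (0 + 0 + b.0) has moves =b=> p5
  p4 = (a.0 + (0 + 0)) | 0 has moves =a=> p5
  p5 = 0 | 0 has moves stopped
Reachable graph of Q (6 states):
  q0 = b.a.((a.0 + (0 + 0)) | (0 + 0 + b.0)) has moves =b=> q1
  q1 = a.((a.0 + (0 + 0)) | (0 + 0 + b.0)) has moves =a=> q2
  q2 = (a.0 + (0 + 0)) | (0 + 0 + b.0) has moves =a=> q3, =b=> q4
  q3 = 0 | (0 + 0 + b.0) has moves =b=> q5
  q4 = (a.0 + (0 + 0)) | 0 has moves =a=> q5
  q5 = 0 | 0 has moves stopped
Trace ⟨bd⟩ through P, begin at {p0}:
  after b @ step 1: {p1}
  after d @ step 2: {p2}
  — P admits the full trace.
Trace ⟨bd⟩ through Q, begin at {q0}:
  after b @ step 1: {q1}
  after d @ step 2: no successor for Q

trace-distinct — witness ⟨bd⟩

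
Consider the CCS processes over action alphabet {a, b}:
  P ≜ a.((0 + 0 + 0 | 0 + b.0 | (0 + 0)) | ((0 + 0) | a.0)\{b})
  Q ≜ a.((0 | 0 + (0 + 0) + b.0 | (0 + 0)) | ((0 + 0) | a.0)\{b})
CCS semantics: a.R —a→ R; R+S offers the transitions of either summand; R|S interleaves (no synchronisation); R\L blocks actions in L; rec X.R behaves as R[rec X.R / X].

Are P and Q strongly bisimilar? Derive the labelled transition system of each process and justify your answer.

LTS(P): 5 reachable states
  u0 = a.((0 + 0 + 0 | 0 + b.0 | (0 + 0)) | ((0 + 0) | a.0)\{b}) :: --a--▸ u1
  u1 = (0 + 0 + 0 | 0 + b.0 | (0 + 0)) | ((0 + 0) | a.0)\{b} :: --a--▸ u2, --b--▸ u3
  u2 = (0 + 0 + 0 | 0 + b.0 | (0 + 0)) | ((0 + 0) | 0)\{b} :: --b--▸ u4
  u3 = 0 | (0 + 0) | ((0 + 0) | a.0)\{b} :: --a--▸ u4
  u4 = 0 | (0 + 0) | ((0 + 0) | 0)\{b} :: (no moves)
LTS(Q): 5 reachable states
  v0 = a.((0 | 0 + (0 + 0) + b.0 | (0 + 0)) | ((0 + 0) | a.0)\{b}) :: --a--▸ v1
  v1 = (0 | 0 + (0 + 0) + b.0 | (0 + 0)) | ((0 + 0) | a.0)\{b} :: --a--▸ v2, --b--▸ v3
  v2 = (0 | 0 + (0 + 0) + b.0 | (0 + 0)) | ((0 + 0) | 0)\{b} :: --b--▸ v4
  v3 = 0 | (0 + 0) | ((0 + 0) | a.0)\{b} :: --a--▸ v4
  v4 = 0 | (0 + 0) | ((0 + 0) | 0)\{b} :: (no moves)
Partition-refinement fixed point:
  B0 = {u0, v0}
  B1 = {u1, v1}
  B2 = {u2, v2}
  B3 = {u4, v4}
  B4 = {u3, v3}
u0 ∈ B0, v0 ∈ B0 → same block

bisimilar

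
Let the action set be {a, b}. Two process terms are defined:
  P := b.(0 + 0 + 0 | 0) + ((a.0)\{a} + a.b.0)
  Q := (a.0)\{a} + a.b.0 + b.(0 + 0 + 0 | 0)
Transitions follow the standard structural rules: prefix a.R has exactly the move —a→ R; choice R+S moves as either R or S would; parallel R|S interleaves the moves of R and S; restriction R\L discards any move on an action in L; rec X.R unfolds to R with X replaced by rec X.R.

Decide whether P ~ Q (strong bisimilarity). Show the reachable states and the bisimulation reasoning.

LTS(P): 4 reachable states
  m0 = b.(0 + 0 + 0 | 0) + ((a.0)\{a} + a.b.0) ⊢ —a→ m1, —b→ m2
  m1 = b.0 ⊢ —b→ m3
  m2 = 0 + 0 + 0 | 0 ⊢ ·
  m3 = 0 ⊢ ·
LTS(Q): 4 reachable states
  n0 = (a.0)\{a} + a.b.0 + b.(0 + 0 + 0 | 0) ⊢ —a→ n1, —b→ n2
  n1 = b.0 ⊢ —b→ n3
  n2 = 0 + 0 + 0 | 0 ⊢ ·
  n3 = 0 ⊢ ·
Coarsest stable partition (strong bisimilarity classes):
  B0 = {m0, n0}
  B1 = {m1, n1}
  B2 = {m2, m3, n2, n3}
m0 ∈ B0, n0 ∈ B0 → same block

bisimilar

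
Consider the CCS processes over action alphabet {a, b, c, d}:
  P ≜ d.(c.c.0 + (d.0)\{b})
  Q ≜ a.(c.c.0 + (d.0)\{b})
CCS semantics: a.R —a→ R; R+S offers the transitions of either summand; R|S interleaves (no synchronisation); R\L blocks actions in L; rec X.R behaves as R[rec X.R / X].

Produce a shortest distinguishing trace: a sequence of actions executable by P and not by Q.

d

P's transition system — 5 states:
  m0 = d.(c.c.0 + (d.0)\{b}) ⊢ --d--▸ m1
  m1 = c.c.0 + (d.0)\{b} ⊢ --c--▸ m2, --d--▸ m3
  m2 = c.0 ⊢ --c--▸ m4
  m3 = 0\{b} ⊢ stopped
  m4 = 0 ⊢ stopped
Q's transition system — 5 states:
  n0 = a.(c.c.0 + (d.0)\{b}) ⊢ --a--▸ n1
  n1 = c.c.0 + (d.0)\{b} ⊢ --c--▸ n2, --d--▸ n3
  n2 = c.0 ⊢ --c--▸ n4
  n3 = 0\{b} ⊢ stopped
  n4 = 0 ⊢ stopped
Executing d from P (initial set {m0}):
  step 1 (d): {m1}
  — P admits the full trace.
Executing d from Q (initial set {n0}):
  step 1 (d): ∅ (Q stuck)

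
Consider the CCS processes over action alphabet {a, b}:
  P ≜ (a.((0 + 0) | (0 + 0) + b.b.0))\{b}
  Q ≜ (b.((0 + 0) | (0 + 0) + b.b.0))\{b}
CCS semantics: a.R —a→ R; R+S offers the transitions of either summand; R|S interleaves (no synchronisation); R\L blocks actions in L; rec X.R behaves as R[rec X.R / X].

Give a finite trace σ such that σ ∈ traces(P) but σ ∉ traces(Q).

a

Reachable graph of P (2 states):
  p0 = (a.((0 + 0) | (0 + 0) + b.b.0))\{b} | —a→ p1
  p1 = ((0 + 0) | (0 + 0) + b.b.0)\{b} | deadlocked
Reachable graph of Q (1 states):
  q0 = (b.((0 + 0) | (0 + 0) + b.b.0))\{b} | deadlocked
Run σ = ⟨a⟩ on P: start {p0}
  step 1 (a): {p1}
  — P admits the full trace.
Run σ = ⟨a⟩ on Q: start {q0}
  step 1 (a): ∅  — Q cannot continue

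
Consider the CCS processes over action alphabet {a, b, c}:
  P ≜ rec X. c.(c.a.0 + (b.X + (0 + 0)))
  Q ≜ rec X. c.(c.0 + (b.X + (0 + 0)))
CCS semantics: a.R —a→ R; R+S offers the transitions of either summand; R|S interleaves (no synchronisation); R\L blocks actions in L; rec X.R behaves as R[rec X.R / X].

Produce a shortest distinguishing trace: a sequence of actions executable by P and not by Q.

LTS(P): 4 reachable states
  s0 = rec X. c.(c.a.0 + (b.X + (0 + 0))) ⊢ —c→ s1
  s1 = c.a.0 + (b.(rec X. c.(c.a.0 + (b.X + (0 + 0)))) + (0 + 0)) ⊢ —b→ s0, —c→ s2
  s2 = a.0 ⊢ —a→ s3
  s3 = 0 ⊢ stopped
LTS(Q): 3 reachable states
  t0 = rec X. c.(c.0 + (b.X + (0 + 0))) ⊢ —c→ t1
  t1 = c.0 + (b.(rec X. c.(c.0 + (b.X + (0 + 0)))) + (0 + 0)) ⊢ —b→ t0, —c→ t2
  t2 = 0 ⊢ stopped
Run σ = ⟨cca⟩ on P: start {s0}
  step 1 (c): {s1}
  step 2 (c): {s2}
  step 3 (a): {s3}
  P completes σ.
Run σ = ⟨cca⟩ on Q: start {t0}
  step 1 (c): {t1}
  step 2 (c): {t2}
  step 3 (a): no successor for Q

cca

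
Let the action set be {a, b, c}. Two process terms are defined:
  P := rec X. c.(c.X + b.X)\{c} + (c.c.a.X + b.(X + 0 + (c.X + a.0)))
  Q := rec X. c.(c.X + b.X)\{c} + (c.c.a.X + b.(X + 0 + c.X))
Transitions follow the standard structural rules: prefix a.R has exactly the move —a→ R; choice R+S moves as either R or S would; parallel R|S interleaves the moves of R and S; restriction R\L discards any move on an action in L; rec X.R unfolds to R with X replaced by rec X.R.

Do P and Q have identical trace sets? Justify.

P's transition system — 9 states:
  p0 = rec X. c.(c.X + b.X)\{c} + (c.c.a.X + b.(X + 0 + (c.X + a.0))) → ··b··> p1, ··c··> p2, ··c··> p3
  p1 = (rec X. c.(c.X + b.X)\{c} + (c.c.a.X + b.(X + 0 + (c.X + a.0)))) + 0 + (c.(rec X. c.(c.X + b.X)\{c} + (c.c.a.X + b.(X + 0 + (c.X + a.0)))) + a.0) → ··a··> p4, ··b··> p1, ··c··> p0, ··c··> p2, ··c··> p3
  p2 = (c.(rec X. c.(c.X + b.X)\{c} + (c.c.a.X + b.(X + 0 + (c.X + a.0)))) + b.(rec X. c.(c.X + b.X)\{c} + (c.c.a.X + b.(X + 0 + (c.X + a.0)))))\{c} → ··b··> p5
  p3 = c.a.(rec X. c.(c.X + b.X)\{c} + (c.c.a.X + b.(X + 0 + (c.X + a.0)))) → ··c··> p6
  p4 = 0 → stopped
  p5 = (rec X. c.(c.X + b.X)\{c} + (c.c.a.X + b.(X + 0 + (c.X + a.0))))\{c} → ··b··> p7
  p6 = a.(rec X. c.(c.X + b.X)\{c} + (c.c.a.X + b.(X + 0 + (c.X + a.0)))) → ··a··> p0
  p7 = ((rec X. c.(c.X + b.X)\{c} + (c.c.a.X + b.(X + 0 + (c.X + a.0)))) + 0 + (c.(rec X. c.(c.X + b.X)\{c} + (c.c.a.X + b.(X + 0 + (c.X + a.0)))) + a.0))\{c} → ··a··> p8, ··b··> p7
  p8 = 0\{c} → stopped
Q's transition system — 7 states:
  q0 = rec X. c.(c.X + b.X)\{c} + (c.c.a.X + b.(X + 0 + c.X)) → ··b··> q1, ··c··> q2, ··c··> q3
  q1 = (rec X. c.(c.X + b.X)\{c} + (c.c.a.X + b.(X + 0 + c.X))) + 0 + c.(rec X. c.(c.X + b.X)\{c} + (c.c.a.X + b.(X + 0 + c.X))) → ··b··> q1, ··c··> q0, ··c··> q2, ··c··> q3
  q2 = (c.(rec X. c.(c.X + b.X)\{c} + (c.c.a.X + b.(X + 0 + c.X))) + b.(rec X. c.(c.X + b.X)\{c} + (c.c.a.X + b.(X + 0 + c.X))))\{c} → ··b··> q4
  q3 = c.a.(rec X. c.(c.X + b.X)\{c} + (c.c.a.X + b.(X + 0 + c.X))) → ··c··> q5
  q4 = (rec X. c.(c.X + b.X)\{c} + (c.c.a.X + b.(X + 0 + c.X)))\{c} → ··b··> q6
  q5 = a.(rec X. c.(c.X + b.X)\{c} + (c.c.a.X + b.(X + 0 + c.X))) → ··a··> q0
  q6 = ((rec X. c.(c.X + b.X)\{c} + (c.c.a.X + b.(X + 0 + c.X))) + 0 + c.(rec X. c.(c.X + b.X)\{c} + (c.c.a.X + b.(X + 0 + c.X))))\{c} → ··b··> q6
Trace ⟨ba⟩ through P, begin at {p0}:
  step 1 (b): {p1}
  step 2 (a): {p4}
  P completes σ.
Trace ⟨ba⟩ through Q, begin at {q0}:
  step 1 (b): {q1}
  step 2 (a): ∅  — Q cannot continue

trace-distinct — witness ⟨ba⟩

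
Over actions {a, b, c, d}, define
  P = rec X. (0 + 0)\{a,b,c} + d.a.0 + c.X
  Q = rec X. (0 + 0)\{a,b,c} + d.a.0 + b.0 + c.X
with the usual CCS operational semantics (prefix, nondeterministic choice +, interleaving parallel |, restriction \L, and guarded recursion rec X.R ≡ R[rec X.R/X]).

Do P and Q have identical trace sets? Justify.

trace-distinct — witness ⟨b⟩

Reachable graph of P (3 states):
  u0 = rec X. (0 + 0)\{a,b,c} + d.a.0 + c.X :: —c→ u0, —d→ u1
  u1 = a.0 :: —a→ u2
  u2 = 0 :: (no moves)
Reachable graph of Q (3 states):
  v0 = rec X. (0 + 0)\{a,b,c} + d.a.0 + b.0 + c.X :: —b→ v1, —c→ v0, —d→ v2
  v1 = 0 :: (no moves)
  v2 = a.0 :: —a→ v1
Trace ⟨b⟩ through Q, begin at {v0}:
  step 1 (b): {v1}
  — Q admits the full trace.
Trace ⟨b⟩ through P, begin at {u0}:
  step 1 (b): no successor for P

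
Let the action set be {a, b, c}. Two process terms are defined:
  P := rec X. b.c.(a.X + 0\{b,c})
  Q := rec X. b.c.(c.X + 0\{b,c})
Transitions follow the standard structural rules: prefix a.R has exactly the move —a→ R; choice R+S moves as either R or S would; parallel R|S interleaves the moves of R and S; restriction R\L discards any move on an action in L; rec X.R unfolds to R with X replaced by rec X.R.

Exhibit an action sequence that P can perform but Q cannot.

Reachable graph of P (3 states):
  m0 = rec X. b.c.(a.X + 0\{b,c}) → -b-> m1
  m1 = c.(a.(rec X. b.c.(a.X + 0\{b,c})) + 0\{b,c}) → -c-> m2
  m2 = a.(rec X. b.c.(a.X + 0\{b,c})) + 0\{b,c} → -a-> m0
Reachable graph of Q (3 states):
  n0 = rec X. b.c.(c.X + 0\{b,c}) → -b-> n1
  n1 = c.(c.(rec X. b.c.(c.X + 0\{b,c})) + 0\{b,c}) → -c-> n2
  n2 = c.(rec X. b.c.(c.X + 0\{b,c})) + 0\{b,c} → -c-> n0
Executing bca from P (initial set {m0}):
  after b @ step 1: {m1}
  after c @ step 2: {m2}
  after a @ step 3: {m0}
  P completes σ.
Executing bca from Q (initial set {n0}):
  after b @ step 1: {n1}
  after c @ step 2: {n2}
  after a @ step 3: ∅ (Q stuck)

bca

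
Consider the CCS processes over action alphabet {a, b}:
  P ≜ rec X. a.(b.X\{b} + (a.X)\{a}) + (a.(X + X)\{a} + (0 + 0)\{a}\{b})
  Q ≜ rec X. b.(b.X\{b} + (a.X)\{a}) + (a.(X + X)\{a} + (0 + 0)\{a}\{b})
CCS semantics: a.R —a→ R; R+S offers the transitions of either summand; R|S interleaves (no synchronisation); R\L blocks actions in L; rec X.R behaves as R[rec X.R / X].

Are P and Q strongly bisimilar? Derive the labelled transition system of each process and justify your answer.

NO

Reachable graph of P (6 states):
  p0 = rec X. a.(b.X\{b} + (a.X)\{a}) + (a.(X + X)\{a} + (0 + 0)\{a}\{b}) → -a-> p1, -a-> p2
  p1 = ((rec X. a.(b.X\{b} + (a.X)\{a}) + (a.(X + X)\{a} + (0 + 0)\{a}\{b})) + (rec X. a.(b.X\{b} + (a.X)\{a}) + (a.(X + X)\{a} + (0 + 0)\{a}\{b})))\{a} → (no moves)
  p2 = b.(rec X. a.(b.X\{b} + (a.X)\{a}) + (a.(X + X)\{a} + (0 + 0)\{a}\{b}))\{b} + (a.(rec X. a.(b.X\{b} + (a.X)\{a}) + (a.(X + X)\{a} + (0 + 0)\{a}\{b})))\{a} → -b-> p3
  p3 = (rec X. a.(b.X\{b} + (a.X)\{a}) + (a.(X + X)\{a} + (0 + 0)\{a}\{b}))\{b} → -a-> p4, -a-> p5
  p4 = ((rec X. a.(b.X\{b} + (a.X)\{a}) + (a.(X + X)\{a} + (0 + 0)\{a}\{b})) + (rec X. a.(b.X\{b} + (a.X)\{a}) + (a.(X + X)\{a} + (0 + 0)\{a}\{b})))\{a}\{b} → (no moves)
  p5 = (b.(rec X. a.(b.X\{b} + (a.X)\{a}) + (a.(X + X)\{a} + (0 + 0)\{a}\{b}))\{b} + (a.(rec X. a.(b.X\{b} + (a.X)\{a}) + (a.(X + X)\{a} + (0 + 0)\{a}\{b})))\{a})\{b} → (no moves)
Reachable graph of Q (7 states):
  q0 = rec X. b.(b.X\{b} + (a.X)\{a}) + (a.(X + X)\{a} + (0 + 0)\{a}\{b}) → -a-> q1, -b-> q2
  q1 = ((rec X. b.(b.X\{b} + (a.X)\{a}) + (a.(X + X)\{a} + (0 + 0)\{a}\{b})) + (rec X. b.(b.X\{b} + (a.X)\{a}) + (a.(X + X)\{a} + (0 + 0)\{a}\{b})))\{a} → -b-> q3
  q2 = b.(rec X. b.(b.X\{b} + (a.X)\{a}) + (a.(X + X)\{a} + (0 + 0)\{a}\{b}))\{b} + (a.(rec X. b.(b.X\{b} + (a.X)\{a}) + (a.(X + X)\{a} + (0 + 0)\{a}\{b})))\{a} → -b-> q4
  q3 = (b.(rec X. b.(b.X\{b} + (a.X)\{a}) + (a.(X + X)\{a} + (0 + 0)\{a}\{b}))\{b} + (a.(rec X. b.(b.X\{b} + (a.X)\{a}) + (a.(X + X)\{a} + (0 + 0)\{a}\{b})))\{a})\{a} → -b-> q5
  q4 = (rec X. b.(b.X\{b} + (a.X)\{a}) + (a.(X + X)\{a} + (0 + 0)\{a}\{b}))\{b} → -a-> q6
  q5 = (rec X. b.(b.X\{b} + (a.X)\{a}) + (a.(X + X)\{a} + (0 + 0)\{a}\{b}))\{b}\{a} → (no moves)
  q6 = ((rec X. b.(b.X\{b} + (a.X)\{a}) + (a.(X + X)\{a} + (0 + 0)\{a}\{b})) + (rec X. b.(b.X\{b} + (a.X)\{a}) + (a.(X + X)\{a} + (0 + 0)\{a}\{b})))\{a}\{b} → (no moves)
Coarsest stable partition (strong bisimilarity classes):
  B0 = {p0}
  B1 = {p1, p4, p5, q5, q6}
  B2 = {p2, q2}
  B3 = {p3, q4}
  B4 = {q0}
  B5 = {q1}
  B6 = {q3}
p0 ∈ B0, q0 ∈ B4 → different blocks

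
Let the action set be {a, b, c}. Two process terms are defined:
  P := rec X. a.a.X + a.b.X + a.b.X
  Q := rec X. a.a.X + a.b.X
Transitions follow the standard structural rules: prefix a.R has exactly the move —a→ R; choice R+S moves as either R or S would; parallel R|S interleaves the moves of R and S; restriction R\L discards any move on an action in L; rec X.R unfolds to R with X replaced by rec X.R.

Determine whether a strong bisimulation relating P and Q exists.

bisimilar

P's transition system — 3 states:
  s0 = rec X. a.a.X + a.b.X + a.b.X has moves =a=> s1, =a=> s2
  s1 = a.(rec X. a.a.X + a.b.X + a.b.X) has moves =a=> s0
  s2 = b.(rec X. a.a.X + a.b.X + a.b.X) has moves =b=> s0
Q's transition system — 3 states:
  t0 = rec X. a.a.X + a.b.X has moves =a=> t1, =a=> t2
  t1 = a.(rec X. a.a.X + a.b.X) has moves =a=> t0
  t2 = b.(rec X. a.a.X + a.b.X) has moves =b=> t0
Partition-refinement fixed point:
  B0 = {s0, t0}
  B1 = {s2, t2}
  B2 = {s1, t1}
s0 ∈ B0, t0 ∈ B0 → same block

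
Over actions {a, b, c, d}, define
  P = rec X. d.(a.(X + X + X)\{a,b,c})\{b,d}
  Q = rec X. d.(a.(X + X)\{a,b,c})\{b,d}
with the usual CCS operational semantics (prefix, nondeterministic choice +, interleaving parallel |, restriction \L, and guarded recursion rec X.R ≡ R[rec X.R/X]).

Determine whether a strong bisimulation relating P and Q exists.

LTS(P): 3 reachable states
  s0 = rec X. d.(a.(X + X + X)\{a,b,c})\{b,d} :: ··d··> s1
  s1 = (a.((rec X. d.(a.(X + X + X)\{a,b,c})\{b,d}) + (rec X. d.(a.(X + X + X)\{a,b,c})\{b,d}) + (rec X. d.(a.(X + X + X)\{a,b,c})\{b,d}))\{a,b,c})\{b,d} :: ··a··> s2
  s2 = ((rec X. d.(a.(X + X + X)\{a,b,c})\{b,d}) + (rec X. d.(a.(X + X + X)\{a,b,c})\{b,d}) + (rec X. d.(a.(X + X + X)\{a,b,c})\{b,d}))\{a,b,c}\{b,d} :: ∅
LTS(Q): 3 reachable states
  t0 = rec X. d.(a.(X + X)\{a,b,c})\{b,d} :: ··d··> t1
  t1 = (a.((rec X. d.(a.(X + X)\{a,b,c})\{b,d}) + (rec X. d.(a.(X + X)\{a,b,c})\{b,d}))\{a,b,c})\{b,d} :: ··a··> t2
  t2 = ((rec X. d.(a.(X + X)\{a,b,c})\{b,d}) + (rec X. d.(a.(X + X)\{a,b,c})\{b,d}))\{a,b,c}\{b,d} :: ∅
Bisimilarity quotient blocks:
  B0 = {s0, t0}
  B1 = {s1, t1}
  B2 = {s2, t2}
s0 ∈ B0, t0 ∈ B0 → same block

bisimilar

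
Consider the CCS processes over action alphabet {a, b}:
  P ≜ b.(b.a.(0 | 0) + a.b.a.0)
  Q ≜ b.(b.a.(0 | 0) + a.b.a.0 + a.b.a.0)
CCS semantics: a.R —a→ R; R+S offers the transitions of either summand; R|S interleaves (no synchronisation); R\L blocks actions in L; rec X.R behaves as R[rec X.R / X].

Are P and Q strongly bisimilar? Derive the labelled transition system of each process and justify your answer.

bisimilar

LTS(P): 7 reachable states
  s0 = b.(b.a.(0 | 0) + a.b.a.0) has moves -b-> s1
  s1 = b.a.(0 | 0) + a.b.a.0 has moves -a-> s2, -b-> s3
  s2 = b.a.0 has moves -b-> s4
  s3 = a.(0 | 0) has moves -a-> s5
  s4 = a.0 has moves -a-> s6
  s5 = 0 | 0 has moves ·
  s6 = 0 has moves ·
LTS(Q): 7 reachable states
  t0 = b.(b.a.(0 | 0) + a.b.a.0 + a.b.a.0) has moves -b-> t1
  t1 = b.a.(0 | 0) + a.b.a.0 + a.b.a.0 has moves -a-> t2, -b-> t3
  t2 = b.a.0 has moves -b-> t4
  t3 = a.(0 | 0) has moves -a-> t5
  t4 = a.0 has moves -a-> t6
  t5 = 0 | 0 has moves ·
  t6 = 0 has moves ·
Bisimilarity quotient blocks:
  B0 = {s0, t0}
  B1 = {s1, t1}
  B2 = {s2, t2}
  B3 = {s3, s4, t3, t4}
  B4 = {s5, s6, t5, t6}
s0 ∈ B0, t0 ∈ B0 → same block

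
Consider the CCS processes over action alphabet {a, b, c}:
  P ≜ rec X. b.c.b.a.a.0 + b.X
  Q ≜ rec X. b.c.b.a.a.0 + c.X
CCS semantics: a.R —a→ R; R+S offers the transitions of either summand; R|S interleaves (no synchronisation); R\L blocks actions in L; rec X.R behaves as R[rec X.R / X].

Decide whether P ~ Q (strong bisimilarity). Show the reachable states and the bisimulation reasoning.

not bisimilar

P's transition system — 6 states:
  u0 = rec X. b.c.b.a.a.0 + b.X has moves -b-> u0, -b-> u1
  u1 = c.b.a.a.0 has moves -c-> u2
  u2 = b.a.a.0 has moves -b-> u3
  u3 = a.a.0 has moves -a-> u4
  u4 = a.0 has moves -a-> u5
  u5 = 0 has moves (no moves)
Q's transition system — 6 states:
  v0 = rec X. b.c.b.a.a.0 + c.X has moves -b-> v1, -c-> v0
  v1 = c.b.a.a.0 has moves -c-> v2
  v2 = b.a.a.0 has moves -b-> v3
  v3 = a.a.0 has moves -a-> v4
  v4 = a.0 has moves -a-> v5
  v5 = 0 has moves (no moves)
Bisimilarity quotient blocks:
  B0 = {u0}
  B1 = {u1, v1}
  B2 = {u2, v2}
  B3 = {u3, v3}
  B4 = {u4, v4}
  B5 = {u5, v5}
  B6 = {v0}
u0 ∈ B0, v0 ∈ B6 → different blocks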